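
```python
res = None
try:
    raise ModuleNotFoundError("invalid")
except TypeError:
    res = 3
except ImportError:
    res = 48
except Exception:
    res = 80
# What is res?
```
48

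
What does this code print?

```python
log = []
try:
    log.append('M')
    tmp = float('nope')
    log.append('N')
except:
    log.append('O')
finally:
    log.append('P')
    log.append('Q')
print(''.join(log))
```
MOPQ

Code before exception runs, then except, then all of finally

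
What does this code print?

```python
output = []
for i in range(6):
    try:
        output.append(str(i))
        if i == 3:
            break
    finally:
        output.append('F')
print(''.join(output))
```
0F1F2F3F

finally runs even when breaking out of loop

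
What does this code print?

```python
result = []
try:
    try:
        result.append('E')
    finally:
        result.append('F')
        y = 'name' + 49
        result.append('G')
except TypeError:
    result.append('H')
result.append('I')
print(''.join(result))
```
EFHI

Exception in inner finally caught by outer except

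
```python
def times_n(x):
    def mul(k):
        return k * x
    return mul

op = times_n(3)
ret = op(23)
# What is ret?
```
69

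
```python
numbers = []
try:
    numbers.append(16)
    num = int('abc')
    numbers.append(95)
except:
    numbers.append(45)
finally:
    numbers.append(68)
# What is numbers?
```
[16, 45, 68]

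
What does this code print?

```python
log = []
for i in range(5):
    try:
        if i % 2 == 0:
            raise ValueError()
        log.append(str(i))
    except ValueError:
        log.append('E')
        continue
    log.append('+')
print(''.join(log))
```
E1+E3+E

continue in except skips rest of loop body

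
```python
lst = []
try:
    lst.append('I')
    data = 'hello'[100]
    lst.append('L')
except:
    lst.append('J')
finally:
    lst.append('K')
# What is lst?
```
['I', 'J', 'K']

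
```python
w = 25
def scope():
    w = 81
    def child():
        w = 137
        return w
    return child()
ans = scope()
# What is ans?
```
137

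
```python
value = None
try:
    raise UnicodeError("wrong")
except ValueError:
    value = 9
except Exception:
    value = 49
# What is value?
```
9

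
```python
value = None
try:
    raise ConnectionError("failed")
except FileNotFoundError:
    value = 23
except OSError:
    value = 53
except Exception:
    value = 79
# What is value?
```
53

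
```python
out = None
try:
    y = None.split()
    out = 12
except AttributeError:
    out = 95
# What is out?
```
95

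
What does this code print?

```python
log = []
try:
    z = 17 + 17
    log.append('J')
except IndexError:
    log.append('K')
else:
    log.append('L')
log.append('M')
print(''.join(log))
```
JLM

else block runs when no exception occurs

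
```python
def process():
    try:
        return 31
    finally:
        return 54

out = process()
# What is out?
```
54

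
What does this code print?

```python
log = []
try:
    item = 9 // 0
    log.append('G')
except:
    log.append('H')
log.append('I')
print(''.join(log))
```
HI

Exception raised in try, caught by bare except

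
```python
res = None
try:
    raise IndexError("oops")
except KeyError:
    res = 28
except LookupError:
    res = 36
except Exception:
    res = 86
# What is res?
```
36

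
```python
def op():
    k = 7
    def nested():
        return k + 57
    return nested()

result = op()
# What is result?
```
64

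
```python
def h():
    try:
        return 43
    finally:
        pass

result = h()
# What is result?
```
43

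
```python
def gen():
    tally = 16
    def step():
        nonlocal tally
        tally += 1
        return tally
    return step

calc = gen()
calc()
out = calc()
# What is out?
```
18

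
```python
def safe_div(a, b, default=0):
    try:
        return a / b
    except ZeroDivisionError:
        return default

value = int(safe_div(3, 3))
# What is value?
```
1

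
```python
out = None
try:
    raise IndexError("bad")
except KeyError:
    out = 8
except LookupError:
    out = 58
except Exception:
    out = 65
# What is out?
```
58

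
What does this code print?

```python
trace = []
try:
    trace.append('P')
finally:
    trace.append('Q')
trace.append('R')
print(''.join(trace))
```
PQR

try/finally without except, no exception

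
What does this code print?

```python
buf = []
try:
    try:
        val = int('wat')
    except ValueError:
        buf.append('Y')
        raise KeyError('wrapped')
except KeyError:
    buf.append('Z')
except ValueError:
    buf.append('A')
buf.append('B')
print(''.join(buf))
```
YZB

KeyError raised and caught, original ValueError not re-raised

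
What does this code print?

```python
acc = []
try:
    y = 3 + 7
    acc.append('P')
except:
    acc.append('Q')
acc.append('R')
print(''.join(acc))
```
PR

No exception, try block completes normally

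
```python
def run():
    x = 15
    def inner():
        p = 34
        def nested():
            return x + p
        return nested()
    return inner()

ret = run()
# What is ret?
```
49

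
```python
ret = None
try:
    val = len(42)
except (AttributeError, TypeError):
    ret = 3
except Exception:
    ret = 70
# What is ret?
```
3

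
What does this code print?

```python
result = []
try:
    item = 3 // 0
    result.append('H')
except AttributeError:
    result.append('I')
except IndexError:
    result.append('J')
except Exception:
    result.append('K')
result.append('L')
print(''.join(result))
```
KL

ZeroDivisionError not specifically caught, falls to Exception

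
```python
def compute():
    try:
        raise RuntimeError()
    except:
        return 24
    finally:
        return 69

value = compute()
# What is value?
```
69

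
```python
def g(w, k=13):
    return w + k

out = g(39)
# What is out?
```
52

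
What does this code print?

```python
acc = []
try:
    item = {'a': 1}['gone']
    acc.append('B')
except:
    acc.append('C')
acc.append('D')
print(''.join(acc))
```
CD

Exception raised in try, caught by bare except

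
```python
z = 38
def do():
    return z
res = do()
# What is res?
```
38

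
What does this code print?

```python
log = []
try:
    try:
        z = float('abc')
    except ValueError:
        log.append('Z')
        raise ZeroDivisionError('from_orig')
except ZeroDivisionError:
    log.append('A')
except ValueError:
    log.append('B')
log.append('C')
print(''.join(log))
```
ZAC

ZeroDivisionError raised and caught, original ValueError not re-raised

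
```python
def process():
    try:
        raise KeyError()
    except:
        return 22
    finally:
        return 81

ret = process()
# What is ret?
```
81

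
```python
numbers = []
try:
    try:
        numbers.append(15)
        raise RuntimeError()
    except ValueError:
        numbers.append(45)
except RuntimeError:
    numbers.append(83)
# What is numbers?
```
[15, 83]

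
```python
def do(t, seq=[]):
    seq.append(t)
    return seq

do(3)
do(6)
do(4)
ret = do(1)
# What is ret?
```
[3, 6, 4, 1]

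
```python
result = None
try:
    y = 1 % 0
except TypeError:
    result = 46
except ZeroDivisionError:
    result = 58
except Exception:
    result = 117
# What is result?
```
58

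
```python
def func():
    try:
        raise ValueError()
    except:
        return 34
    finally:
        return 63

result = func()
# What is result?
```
63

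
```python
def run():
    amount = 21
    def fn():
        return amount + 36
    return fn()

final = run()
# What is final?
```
57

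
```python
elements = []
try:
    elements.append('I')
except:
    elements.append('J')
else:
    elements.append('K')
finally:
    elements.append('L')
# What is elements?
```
['I', 'K', 'L']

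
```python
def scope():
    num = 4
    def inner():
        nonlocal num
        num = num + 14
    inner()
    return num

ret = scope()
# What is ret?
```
18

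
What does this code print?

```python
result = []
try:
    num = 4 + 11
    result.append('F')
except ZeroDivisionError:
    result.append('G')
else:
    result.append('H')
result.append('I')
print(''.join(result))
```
FHI

else block runs when no exception occurs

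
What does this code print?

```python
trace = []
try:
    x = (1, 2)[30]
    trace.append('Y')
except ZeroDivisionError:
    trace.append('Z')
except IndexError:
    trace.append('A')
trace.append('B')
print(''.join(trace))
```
AB

IndexError is caught by its specific handler, not ZeroDivisionError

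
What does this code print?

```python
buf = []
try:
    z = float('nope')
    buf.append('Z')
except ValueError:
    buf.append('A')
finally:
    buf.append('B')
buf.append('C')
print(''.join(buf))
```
ABC

finally always runs, even after exception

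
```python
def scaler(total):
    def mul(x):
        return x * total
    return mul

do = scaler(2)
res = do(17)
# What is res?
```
34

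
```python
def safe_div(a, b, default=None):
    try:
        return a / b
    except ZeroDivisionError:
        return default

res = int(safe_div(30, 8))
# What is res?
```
3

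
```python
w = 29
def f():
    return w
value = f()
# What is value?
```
29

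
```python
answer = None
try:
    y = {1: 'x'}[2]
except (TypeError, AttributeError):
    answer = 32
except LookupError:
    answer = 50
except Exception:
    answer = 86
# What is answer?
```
50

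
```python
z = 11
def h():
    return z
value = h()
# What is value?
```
11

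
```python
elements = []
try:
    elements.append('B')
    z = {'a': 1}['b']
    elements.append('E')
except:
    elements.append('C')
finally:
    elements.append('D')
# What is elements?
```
['B', 'C', 'D']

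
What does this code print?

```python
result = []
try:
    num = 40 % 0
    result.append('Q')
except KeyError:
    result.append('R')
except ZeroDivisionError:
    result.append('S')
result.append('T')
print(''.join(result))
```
ST

ZeroDivisionError is caught by its specific handler, not KeyError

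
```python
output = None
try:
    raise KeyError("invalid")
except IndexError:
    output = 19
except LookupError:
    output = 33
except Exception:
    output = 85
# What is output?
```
33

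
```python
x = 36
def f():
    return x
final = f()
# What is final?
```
36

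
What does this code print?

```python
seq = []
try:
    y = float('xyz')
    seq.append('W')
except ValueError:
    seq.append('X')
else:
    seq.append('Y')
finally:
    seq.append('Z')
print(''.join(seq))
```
XZ

Exception: except runs, else skipped, finally runs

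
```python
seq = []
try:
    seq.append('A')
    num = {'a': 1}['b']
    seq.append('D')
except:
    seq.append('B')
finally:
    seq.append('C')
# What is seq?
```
['A', 'B', 'C']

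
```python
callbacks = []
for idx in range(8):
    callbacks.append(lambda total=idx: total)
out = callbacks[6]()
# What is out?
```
6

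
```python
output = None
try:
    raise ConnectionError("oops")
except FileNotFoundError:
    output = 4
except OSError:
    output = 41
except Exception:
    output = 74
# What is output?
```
41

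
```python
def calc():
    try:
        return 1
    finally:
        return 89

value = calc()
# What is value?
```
89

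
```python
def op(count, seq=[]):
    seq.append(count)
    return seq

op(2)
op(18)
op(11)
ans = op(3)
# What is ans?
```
[2, 18, 11, 3]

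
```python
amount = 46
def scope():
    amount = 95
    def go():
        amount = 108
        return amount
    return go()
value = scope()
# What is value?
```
108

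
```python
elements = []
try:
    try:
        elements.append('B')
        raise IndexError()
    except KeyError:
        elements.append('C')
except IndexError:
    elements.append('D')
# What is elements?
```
['B', 'D']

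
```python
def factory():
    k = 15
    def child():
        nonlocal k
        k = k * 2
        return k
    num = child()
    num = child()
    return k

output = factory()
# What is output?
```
60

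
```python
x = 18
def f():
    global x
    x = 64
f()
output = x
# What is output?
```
64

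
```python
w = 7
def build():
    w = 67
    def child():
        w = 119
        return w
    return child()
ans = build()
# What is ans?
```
119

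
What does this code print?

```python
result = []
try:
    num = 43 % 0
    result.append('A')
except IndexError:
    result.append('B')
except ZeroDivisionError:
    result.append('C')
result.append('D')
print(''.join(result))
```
CD

ZeroDivisionError is caught by its specific handler, not IndexError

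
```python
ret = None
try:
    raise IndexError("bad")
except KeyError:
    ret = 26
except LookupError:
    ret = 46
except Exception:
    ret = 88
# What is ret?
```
46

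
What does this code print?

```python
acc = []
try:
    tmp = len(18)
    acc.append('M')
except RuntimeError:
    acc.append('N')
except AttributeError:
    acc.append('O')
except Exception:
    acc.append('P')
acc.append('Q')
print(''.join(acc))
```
PQ

TypeError not specifically caught, falls to Exception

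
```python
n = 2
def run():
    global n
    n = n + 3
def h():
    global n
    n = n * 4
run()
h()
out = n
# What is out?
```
20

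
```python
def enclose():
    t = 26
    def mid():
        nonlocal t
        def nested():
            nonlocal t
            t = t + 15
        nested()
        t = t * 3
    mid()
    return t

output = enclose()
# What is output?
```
123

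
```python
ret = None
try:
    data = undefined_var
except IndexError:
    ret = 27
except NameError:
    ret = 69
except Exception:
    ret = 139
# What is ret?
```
69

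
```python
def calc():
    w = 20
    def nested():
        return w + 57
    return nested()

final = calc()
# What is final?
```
77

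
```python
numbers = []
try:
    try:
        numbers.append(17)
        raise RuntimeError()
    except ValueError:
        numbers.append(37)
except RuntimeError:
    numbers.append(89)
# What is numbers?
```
[17, 89]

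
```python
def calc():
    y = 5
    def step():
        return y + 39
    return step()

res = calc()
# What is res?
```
44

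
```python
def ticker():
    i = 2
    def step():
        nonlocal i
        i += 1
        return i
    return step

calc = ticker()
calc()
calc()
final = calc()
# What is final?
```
5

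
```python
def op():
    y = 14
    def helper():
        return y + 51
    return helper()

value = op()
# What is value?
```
65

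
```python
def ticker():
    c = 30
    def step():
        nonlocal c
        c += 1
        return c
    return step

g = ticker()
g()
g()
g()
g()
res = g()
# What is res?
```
35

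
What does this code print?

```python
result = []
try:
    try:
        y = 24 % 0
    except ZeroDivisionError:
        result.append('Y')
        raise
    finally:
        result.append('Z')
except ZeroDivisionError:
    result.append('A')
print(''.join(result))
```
YZA

finally runs before re-raised exception propagates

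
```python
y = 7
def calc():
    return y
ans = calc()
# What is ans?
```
7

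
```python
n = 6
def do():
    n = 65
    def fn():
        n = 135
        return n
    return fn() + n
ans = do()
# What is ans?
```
200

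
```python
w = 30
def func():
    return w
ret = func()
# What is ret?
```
30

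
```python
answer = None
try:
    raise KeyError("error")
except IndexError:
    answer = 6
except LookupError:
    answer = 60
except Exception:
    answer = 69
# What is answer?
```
60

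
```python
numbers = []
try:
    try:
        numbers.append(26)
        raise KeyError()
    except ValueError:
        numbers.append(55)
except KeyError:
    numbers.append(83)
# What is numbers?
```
[26, 83]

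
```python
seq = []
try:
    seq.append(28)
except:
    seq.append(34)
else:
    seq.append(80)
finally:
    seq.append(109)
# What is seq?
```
[28, 80, 109]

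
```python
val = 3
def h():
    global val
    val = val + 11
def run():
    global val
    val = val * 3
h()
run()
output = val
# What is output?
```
42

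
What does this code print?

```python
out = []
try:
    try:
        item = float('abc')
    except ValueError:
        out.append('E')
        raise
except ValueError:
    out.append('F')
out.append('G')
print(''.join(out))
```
EFG

raise without argument re-raises current exception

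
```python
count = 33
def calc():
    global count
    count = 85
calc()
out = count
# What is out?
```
85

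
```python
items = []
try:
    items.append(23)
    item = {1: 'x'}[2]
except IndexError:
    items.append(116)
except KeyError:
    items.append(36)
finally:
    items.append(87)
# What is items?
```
[23, 36, 87]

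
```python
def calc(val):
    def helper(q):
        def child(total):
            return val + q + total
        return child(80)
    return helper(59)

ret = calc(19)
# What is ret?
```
158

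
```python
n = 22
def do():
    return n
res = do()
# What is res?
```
22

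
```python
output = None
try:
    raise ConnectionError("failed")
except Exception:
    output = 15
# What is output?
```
15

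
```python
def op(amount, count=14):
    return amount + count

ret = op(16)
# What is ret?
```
30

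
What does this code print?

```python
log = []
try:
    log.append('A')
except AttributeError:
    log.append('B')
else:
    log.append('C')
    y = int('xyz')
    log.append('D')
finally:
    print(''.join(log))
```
AC

Try succeeds, else appends 'C', ValueError in else is uncaught, finally prints before exception propagates ('D' never appended)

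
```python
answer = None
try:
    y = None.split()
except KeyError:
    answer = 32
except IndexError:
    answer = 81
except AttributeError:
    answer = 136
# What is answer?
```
136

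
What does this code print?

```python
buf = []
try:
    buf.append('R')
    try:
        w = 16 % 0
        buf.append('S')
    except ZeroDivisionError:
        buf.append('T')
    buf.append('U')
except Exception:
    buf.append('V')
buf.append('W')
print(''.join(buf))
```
RTUW

Inner exception caught by inner handler, outer continues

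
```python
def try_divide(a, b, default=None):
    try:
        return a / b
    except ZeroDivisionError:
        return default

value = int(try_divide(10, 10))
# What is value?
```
1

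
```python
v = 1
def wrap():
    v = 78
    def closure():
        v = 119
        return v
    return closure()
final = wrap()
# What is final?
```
119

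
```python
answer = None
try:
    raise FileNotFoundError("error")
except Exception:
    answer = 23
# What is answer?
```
23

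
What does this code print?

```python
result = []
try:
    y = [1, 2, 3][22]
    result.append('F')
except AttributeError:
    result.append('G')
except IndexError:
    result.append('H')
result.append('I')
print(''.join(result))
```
HI

IndexError is caught by its specific handler, not AttributeError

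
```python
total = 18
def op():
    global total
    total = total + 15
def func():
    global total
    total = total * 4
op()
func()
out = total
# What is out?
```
132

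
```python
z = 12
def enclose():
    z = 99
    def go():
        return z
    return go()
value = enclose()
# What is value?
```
99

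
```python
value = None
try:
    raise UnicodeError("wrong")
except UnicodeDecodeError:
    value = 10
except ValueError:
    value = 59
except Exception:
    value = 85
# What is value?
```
59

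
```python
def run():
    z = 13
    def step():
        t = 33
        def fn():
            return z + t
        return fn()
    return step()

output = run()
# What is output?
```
46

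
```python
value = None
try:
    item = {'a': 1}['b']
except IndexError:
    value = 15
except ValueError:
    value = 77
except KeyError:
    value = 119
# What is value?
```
119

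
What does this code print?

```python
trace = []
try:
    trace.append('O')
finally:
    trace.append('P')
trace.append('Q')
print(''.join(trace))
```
OPQ

try/finally without except, no exception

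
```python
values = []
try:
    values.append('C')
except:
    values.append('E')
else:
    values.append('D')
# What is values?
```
['C', 'D']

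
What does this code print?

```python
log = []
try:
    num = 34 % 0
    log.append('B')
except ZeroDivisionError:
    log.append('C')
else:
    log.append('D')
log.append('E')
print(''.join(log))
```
CE

else block skipped when exception is caught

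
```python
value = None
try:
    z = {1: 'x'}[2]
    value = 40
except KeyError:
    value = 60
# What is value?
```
60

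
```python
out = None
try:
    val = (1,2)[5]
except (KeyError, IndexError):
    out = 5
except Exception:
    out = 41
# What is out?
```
5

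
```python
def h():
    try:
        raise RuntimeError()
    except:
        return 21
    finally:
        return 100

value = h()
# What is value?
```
100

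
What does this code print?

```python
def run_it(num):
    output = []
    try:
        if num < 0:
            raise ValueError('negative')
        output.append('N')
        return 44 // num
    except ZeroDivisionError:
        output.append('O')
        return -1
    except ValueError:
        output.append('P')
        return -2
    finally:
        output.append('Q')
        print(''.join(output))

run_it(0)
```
NOQ

num=0 causes ZeroDivisionError, caught, finally prints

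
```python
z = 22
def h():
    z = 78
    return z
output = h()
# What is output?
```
78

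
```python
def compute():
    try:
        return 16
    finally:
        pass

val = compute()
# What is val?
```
16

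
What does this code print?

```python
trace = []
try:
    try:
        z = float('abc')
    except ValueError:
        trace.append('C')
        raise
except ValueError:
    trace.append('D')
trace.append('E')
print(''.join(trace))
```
CDE

raise without argument re-raises current exception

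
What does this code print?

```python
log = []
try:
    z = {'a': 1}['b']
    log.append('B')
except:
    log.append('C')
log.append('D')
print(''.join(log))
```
CD

Exception raised in try, caught by bare except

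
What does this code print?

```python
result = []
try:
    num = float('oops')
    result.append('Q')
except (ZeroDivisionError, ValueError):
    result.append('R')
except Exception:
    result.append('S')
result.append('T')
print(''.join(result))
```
RT

ValueError matches tuple containing it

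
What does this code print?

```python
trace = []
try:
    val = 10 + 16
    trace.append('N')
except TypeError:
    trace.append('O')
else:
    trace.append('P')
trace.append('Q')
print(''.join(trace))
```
NPQ

else block runs when no exception occurs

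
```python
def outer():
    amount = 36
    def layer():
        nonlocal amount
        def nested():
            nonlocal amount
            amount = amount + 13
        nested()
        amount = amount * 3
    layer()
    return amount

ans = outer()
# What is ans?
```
147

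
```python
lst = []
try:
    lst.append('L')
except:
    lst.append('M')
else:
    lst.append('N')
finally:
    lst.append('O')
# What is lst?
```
['L', 'N', 'O']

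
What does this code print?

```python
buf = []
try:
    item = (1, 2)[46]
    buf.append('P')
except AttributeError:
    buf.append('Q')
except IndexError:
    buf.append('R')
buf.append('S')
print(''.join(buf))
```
RS

IndexError is caught by its specific handler, not AttributeError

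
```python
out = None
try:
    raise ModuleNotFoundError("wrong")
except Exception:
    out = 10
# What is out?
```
10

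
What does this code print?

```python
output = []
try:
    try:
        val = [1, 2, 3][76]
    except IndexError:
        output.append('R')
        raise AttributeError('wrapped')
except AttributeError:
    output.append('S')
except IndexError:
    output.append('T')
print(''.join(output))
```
RS

New AttributeError raised, caught by outer AttributeError handler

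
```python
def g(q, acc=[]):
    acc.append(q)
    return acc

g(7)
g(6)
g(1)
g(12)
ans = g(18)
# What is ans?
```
[7, 6, 1, 12, 18]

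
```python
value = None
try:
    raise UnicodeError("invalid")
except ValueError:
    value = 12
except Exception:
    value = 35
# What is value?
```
12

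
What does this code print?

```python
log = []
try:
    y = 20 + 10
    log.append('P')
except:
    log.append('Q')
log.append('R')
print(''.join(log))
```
PR

No exception, try block completes normally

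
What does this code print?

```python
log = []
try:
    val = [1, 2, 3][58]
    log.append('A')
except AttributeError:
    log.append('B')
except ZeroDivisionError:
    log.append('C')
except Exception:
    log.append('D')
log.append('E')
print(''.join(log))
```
DE

IndexError not specifically caught, falls to Exception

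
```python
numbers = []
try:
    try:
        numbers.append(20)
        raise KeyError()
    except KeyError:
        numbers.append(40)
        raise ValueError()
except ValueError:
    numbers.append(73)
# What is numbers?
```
[20, 40, 73]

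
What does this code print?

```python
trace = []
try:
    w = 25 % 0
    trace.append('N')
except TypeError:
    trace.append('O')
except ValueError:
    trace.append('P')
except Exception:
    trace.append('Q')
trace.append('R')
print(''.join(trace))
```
QR

ZeroDivisionError not specifically caught, falls to Exception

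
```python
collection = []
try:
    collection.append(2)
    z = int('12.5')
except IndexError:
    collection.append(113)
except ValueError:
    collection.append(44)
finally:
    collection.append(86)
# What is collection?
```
[2, 44, 86]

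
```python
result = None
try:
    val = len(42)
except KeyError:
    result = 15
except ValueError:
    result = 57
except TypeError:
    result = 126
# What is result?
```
126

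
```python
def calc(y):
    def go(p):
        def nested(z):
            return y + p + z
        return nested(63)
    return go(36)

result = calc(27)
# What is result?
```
126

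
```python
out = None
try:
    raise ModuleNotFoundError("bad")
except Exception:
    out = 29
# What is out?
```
29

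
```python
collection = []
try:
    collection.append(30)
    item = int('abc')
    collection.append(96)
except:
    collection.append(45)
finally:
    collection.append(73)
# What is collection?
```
[30, 45, 73]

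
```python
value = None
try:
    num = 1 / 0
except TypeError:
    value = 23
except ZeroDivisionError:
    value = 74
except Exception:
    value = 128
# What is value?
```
74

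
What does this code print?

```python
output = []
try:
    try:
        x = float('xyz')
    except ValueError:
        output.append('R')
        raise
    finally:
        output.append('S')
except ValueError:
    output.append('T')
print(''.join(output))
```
RST

finally runs before re-raised exception propagates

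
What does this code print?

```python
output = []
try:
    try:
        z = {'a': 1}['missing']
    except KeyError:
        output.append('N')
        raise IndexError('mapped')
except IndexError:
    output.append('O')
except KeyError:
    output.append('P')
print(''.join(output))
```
NO

New IndexError raised, caught by outer IndexError handler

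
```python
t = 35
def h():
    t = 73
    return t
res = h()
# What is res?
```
73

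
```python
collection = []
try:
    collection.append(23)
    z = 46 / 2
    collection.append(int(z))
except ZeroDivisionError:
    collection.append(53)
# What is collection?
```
[23, 23]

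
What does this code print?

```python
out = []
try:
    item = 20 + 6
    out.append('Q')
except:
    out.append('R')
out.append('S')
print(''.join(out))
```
QS

No exception, try block completes normally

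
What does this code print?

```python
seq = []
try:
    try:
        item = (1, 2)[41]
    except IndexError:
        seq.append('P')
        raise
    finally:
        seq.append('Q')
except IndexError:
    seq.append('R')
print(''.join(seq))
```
PQR

finally runs before re-raised exception propagates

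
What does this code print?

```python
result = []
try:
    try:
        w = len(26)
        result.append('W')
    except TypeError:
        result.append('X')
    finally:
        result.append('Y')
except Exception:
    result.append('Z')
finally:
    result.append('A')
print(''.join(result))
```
XYA

Both finally blocks run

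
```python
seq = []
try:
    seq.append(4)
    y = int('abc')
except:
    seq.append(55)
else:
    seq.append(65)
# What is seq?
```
[4, 55]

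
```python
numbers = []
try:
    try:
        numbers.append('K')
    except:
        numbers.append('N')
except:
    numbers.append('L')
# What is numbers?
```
['K']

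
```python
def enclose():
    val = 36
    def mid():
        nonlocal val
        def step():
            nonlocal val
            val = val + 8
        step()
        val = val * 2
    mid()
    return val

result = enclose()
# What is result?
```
88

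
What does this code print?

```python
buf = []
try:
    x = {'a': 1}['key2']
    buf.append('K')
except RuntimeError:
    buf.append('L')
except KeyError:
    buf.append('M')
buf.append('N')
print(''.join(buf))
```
MN

KeyError is caught by its specific handler, not RuntimeError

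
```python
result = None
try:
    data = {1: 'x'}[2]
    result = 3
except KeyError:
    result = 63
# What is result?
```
63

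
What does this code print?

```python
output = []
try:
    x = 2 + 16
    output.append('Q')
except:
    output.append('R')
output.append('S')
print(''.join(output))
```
QS

No exception, try block completes normally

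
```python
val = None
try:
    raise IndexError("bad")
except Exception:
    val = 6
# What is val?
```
6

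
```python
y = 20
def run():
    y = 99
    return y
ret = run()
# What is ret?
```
99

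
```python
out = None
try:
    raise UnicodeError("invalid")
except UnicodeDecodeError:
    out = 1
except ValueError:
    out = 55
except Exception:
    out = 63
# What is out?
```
55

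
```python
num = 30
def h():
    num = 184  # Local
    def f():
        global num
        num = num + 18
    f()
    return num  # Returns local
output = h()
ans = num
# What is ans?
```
48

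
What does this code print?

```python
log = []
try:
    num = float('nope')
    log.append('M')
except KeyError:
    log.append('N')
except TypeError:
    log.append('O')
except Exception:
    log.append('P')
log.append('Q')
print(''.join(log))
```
PQ

ValueError not specifically caught, falls to Exception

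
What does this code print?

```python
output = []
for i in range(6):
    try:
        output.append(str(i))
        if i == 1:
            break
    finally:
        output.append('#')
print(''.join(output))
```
0#1#

finally runs even when breaking out of loop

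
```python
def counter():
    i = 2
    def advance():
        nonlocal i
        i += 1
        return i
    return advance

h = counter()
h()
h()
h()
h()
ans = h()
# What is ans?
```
7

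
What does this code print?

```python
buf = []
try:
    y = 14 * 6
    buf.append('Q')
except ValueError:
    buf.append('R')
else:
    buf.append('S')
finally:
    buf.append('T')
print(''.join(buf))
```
QST

else runs before finally when no exception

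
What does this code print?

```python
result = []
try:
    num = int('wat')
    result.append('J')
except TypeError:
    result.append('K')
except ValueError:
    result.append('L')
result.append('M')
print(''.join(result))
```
LM

ValueError is caught by its specific handler, not TypeError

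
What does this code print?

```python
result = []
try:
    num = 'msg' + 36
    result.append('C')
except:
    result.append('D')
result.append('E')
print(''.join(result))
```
DE

Exception raised in try, caught by bare except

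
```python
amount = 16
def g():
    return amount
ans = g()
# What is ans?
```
16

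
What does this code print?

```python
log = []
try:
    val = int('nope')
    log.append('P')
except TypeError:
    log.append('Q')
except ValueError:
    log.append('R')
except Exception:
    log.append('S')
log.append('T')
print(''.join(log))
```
RT

ValueError matches before generic Exception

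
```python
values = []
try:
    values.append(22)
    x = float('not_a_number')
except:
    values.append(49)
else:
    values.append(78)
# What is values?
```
[22, 49]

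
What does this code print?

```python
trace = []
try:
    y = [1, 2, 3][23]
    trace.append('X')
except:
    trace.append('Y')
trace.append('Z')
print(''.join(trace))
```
YZ

Exception raised in try, caught by bare except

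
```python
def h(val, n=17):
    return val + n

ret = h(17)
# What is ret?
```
34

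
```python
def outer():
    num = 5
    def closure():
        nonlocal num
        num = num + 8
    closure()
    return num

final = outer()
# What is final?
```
13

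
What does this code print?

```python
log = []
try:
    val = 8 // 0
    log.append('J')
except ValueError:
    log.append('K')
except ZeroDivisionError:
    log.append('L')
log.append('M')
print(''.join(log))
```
LM

ZeroDivisionError is caught by its specific handler, not ValueError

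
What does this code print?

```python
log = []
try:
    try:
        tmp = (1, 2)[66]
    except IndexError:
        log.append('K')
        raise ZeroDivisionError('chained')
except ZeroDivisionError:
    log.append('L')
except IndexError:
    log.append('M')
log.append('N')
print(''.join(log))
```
KLN

ZeroDivisionError raised and caught, original IndexError not re-raised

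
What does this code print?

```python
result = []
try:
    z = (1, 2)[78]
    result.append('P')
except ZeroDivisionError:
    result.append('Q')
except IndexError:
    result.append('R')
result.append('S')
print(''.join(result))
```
RS

IndexError is caught by its specific handler, not ZeroDivisionError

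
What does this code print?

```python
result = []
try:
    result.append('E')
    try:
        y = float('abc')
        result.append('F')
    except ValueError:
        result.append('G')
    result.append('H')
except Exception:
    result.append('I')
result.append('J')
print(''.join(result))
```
EGHJ

Inner exception caught by inner handler, outer continues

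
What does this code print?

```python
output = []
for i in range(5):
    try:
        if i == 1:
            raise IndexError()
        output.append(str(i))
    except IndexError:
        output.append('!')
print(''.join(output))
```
0!234

Exception on i=1 caught, loop continues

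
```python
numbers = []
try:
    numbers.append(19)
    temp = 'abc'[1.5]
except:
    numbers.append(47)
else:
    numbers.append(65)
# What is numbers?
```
[19, 47]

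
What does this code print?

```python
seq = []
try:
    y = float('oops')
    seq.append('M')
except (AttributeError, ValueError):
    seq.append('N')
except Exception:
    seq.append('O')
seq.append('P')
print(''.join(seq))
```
NP

ValueError matches tuple containing it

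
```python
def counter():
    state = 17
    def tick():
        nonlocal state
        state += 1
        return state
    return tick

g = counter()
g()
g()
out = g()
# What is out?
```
20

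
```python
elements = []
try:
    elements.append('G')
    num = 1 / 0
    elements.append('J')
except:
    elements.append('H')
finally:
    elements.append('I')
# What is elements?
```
['G', 'H', 'I']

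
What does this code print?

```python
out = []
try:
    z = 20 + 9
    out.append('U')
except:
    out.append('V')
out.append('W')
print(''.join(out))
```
UW

No exception, try block completes normally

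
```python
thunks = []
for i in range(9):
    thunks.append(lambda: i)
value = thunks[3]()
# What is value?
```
8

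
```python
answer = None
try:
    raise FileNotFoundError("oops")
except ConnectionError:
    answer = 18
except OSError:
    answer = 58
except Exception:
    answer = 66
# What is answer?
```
58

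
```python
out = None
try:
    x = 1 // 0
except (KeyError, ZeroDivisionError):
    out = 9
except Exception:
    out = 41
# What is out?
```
9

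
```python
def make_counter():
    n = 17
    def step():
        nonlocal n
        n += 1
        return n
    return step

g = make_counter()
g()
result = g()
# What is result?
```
19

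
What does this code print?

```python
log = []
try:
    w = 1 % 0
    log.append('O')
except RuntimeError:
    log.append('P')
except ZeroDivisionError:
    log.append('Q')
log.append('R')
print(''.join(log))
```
QR

ZeroDivisionError is caught by its specific handler, not RuntimeError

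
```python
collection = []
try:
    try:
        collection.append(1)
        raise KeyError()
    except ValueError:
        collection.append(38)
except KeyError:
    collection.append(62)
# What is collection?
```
[1, 62]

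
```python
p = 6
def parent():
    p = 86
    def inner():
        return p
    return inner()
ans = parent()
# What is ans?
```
86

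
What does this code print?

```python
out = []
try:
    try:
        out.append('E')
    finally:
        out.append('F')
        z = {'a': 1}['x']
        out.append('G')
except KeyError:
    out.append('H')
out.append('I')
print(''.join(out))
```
EFHI

Exception in inner finally caught by outer except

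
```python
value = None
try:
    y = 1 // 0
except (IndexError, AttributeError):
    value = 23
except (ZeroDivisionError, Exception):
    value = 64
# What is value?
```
64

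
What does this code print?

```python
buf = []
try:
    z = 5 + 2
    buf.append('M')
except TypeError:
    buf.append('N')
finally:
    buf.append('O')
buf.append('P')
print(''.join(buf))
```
MOP

finally runs after normal execution too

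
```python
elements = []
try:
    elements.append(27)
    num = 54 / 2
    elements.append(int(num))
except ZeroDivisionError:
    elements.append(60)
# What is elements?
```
[27, 27]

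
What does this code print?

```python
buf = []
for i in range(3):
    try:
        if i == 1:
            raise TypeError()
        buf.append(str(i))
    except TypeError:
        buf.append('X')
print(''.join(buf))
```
0X2

Exception on i=1 caught, loop continues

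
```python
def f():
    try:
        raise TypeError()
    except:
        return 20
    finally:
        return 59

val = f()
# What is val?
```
59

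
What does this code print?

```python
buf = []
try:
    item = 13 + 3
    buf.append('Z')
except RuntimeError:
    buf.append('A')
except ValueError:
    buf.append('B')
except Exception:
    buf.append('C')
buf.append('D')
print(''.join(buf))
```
ZD

No exception, try block completes normally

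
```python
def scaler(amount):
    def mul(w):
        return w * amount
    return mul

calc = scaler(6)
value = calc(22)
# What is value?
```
132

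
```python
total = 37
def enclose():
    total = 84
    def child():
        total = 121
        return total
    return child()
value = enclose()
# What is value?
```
121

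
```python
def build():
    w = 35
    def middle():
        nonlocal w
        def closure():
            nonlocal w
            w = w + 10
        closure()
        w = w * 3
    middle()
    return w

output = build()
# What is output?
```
135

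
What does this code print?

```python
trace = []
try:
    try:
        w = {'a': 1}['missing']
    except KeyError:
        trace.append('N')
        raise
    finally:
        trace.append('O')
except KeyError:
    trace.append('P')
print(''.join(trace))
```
NOP

finally runs before re-raised exception propagates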